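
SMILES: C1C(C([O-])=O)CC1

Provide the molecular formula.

C5H7O2-

Heavy atoms from the SMILES: 5 C, 2 O.
Implicit hydrogens by atom environment:
  3 × C: 2 H each → 6
  1 × C: 1 H
  1 × C: no H
  1 × O: no H
  1 × O (charge -1): no H
  Total hydrogens = 7.
Net charge -1.
Molecular formula: C5H7O2-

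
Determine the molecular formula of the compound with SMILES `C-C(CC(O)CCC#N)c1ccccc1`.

C13H17NO

Heavy atoms from the SMILES: 13 C, 1 N, 1 O.
Implicit hydrogens by atom environment:
  5 × C (aromatic): 1 H each → 5
  3 × C: 2 H each → 6
  2 × C: 1 H each → 2
  1 × C: 3 H
  1 × C: no H
  1 × C (aromatic): no H
  1 × N: no H
  1 × O: 1 H
  Total hydrogens = 17.
Molecular formula: C13H17NO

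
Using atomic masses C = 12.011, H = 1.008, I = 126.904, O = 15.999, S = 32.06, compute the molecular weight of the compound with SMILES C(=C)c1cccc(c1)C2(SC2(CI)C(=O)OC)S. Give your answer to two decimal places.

Molecular formula: C13H13IO2S2.
M = 13×12.011 + 13×1.008 + 1×126.904 + 2×15.999 + 2×32.06 = 392.27 g/mol.

392.27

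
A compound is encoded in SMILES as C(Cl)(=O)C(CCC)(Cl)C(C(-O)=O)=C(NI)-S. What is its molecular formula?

C8H10Cl2INO3S

Heavy atoms from the SMILES: 8 C, 2 Cl, 1 I, 1 N, 3 O, 1 S.
Implicit hydrogens by atom environment:
  5 × C: no H
  2 × C: 2 H each → 4
  2 × Cl: no H
  2 × O: no H
  1 × C: 3 H
  1 × I: no H
  1 × N: 1 H
  1 × O: 1 H
  1 × S: 1 H
  Total hydrogens = 10.
Molecular formula: C8H10Cl2INO3S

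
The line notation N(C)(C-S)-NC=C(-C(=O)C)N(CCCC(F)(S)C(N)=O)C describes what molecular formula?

C12H23FN4O2S2

Heavy atoms from the SMILES: 12 C, 1 F, 4 N, 2 O, 2 S.
Implicit hydrogens by atom environment:
  4 × C: 2 H each → 8
  4 × C: no H
  3 × C: 3 H each → 9
  2 × N: no H
  2 × O: no H
  2 × S: 1 H each → 2
  1 × C: 1 H
  1 × F: no H
  1 × N: 2 H
  1 × N: 1 H
  Total hydrogens = 23.
Molecular formula: C12H23FN4O2S2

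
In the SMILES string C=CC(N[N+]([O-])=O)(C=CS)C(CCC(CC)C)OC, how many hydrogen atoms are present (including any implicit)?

24

Hydrogens are implicit in SMILES; fill each atom to its normal valence:
  5 × C: 1 H each → 5
  4 × C: 2 H each → 8
  3 × C: 3 H each → 9
  2 × O: no H
  1 × C: no H
  1 × N: 1 H
  1 × N (charge +1): no H
  1 × O (charge -1): no H
  1 × S: 1 H
  Total hydrogens = 24.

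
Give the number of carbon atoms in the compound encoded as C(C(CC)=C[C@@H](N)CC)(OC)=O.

The symbol for carbon appears 9 times in the SMILES.

9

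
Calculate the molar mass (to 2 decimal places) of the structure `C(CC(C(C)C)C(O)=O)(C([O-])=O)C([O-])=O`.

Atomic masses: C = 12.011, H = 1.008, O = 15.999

216.19

Molecular formula: [C9H12O6]2-.
M = 9×12.011 + 12×1.008 + 6×15.999 = 216.19 g/mol.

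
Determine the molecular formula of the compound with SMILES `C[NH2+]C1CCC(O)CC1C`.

C8H18NO+

Heavy atoms from the SMILES: 8 C, 1 N, 1 O.
Implicit hydrogens by atom environment:
  3 × C: 2 H each → 6
  3 × C: 1 H each → 3
  2 × C: 3 H each → 6
  1 × N (charge +1): 2 H
  1 × O: 1 H
  Total hydrogens = 18.
Net charge +1.
Molecular formula: C8H18NO+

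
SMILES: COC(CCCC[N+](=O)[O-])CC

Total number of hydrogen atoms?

17

Hydrogens are implicit in SMILES; fill each atom to its normal valence:
  5 × C: 2 H each → 10
  2 × C: 3 H each → 6
  2 × O: no H
  1 × C: 1 H
  1 × N (charge +1): no H
  1 × O (charge -1): no H
  Total hydrogens = 17.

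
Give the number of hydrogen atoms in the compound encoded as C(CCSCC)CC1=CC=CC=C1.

Hydrogens are implicit in SMILES; fill each atom to its normal valence:
  5 × C: 2 H each → 10
  5 × C (aromatic): 1 H each → 5
  1 × C: 3 H
  1 × C (aromatic): no H
  1 × S: no H
  Total hydrogens = 18.

18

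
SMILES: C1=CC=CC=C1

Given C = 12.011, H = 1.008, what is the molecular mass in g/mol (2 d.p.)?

78.11

Molecular formula: C6H6.
M = 6×12.011 + 6×1.008 = 78.11 g/mol.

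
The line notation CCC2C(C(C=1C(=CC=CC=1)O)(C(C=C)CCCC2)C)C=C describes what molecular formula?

C21H30O

Heavy atoms from the SMILES: 21 C, 1 O.
Implicit hydrogens by atom environment:
  7 × C: 2 H each → 14
  5 × C: 1 H each → 5
  4 × C (aromatic): 1 H each → 4
  2 × C: 3 H each → 6
  2 × C (aromatic): no H
  1 × C: no H
  1 × O: 1 H
  Total hydrogens = 30.
Molecular formula: C21H30O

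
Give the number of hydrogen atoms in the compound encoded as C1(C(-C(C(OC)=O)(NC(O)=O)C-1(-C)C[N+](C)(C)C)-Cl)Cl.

21

Hydrogens are implicit in SMILES; fill each atom to its normal valence:
  5 × C: 3 H each → 15
  4 × C: no H
  3 × O: no H
  2 × C: 1 H each → 2
  2 × Cl: no H
  1 × C: 2 H
  1 × N: 1 H
  1 × N (charge +1): no H
  1 × O: 1 H
  Total hydrogens = 21.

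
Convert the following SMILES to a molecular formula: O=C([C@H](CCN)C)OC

C6H13NO2

Heavy atoms from the SMILES: 6 C, 1 N, 2 O.
Implicit hydrogens by atom environment:
  2 × C: 3 H each → 6
  2 × C: 2 H each → 4
  2 × O: no H
  1 × C: 1 H
  1 × C: no H
  1 × N: 2 H
  Total hydrogens = 13.
Molecular formula: C6H13NO2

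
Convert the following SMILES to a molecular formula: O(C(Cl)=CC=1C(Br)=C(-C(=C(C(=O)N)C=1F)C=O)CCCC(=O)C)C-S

C16H16BrClFNO4S

Heavy atoms from the SMILES: 1 Br, 16 C, 1 Cl, 1 F, 1 N, 4 O, 1 S.
Implicit hydrogens by atom environment:
  6 × C (aromatic): no H
  4 × C: 2 H each → 8
  4 × O: no H
  3 × C: no H
  2 × C: 1 H each → 2
  1 × Br: no H
  1 × C: 3 H
  1 × Cl: no H
  1 × F: no H
  1 × N: 2 H
  1 × S: 1 H
  Total hydrogens = 16.
Molecular formula: C16H16BrClFNO4S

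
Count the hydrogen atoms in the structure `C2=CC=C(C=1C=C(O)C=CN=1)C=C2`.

Hydrogens are implicit in SMILES; fill each atom to its normal valence:
  8 × C (aromatic): 1 H each → 8
  3 × C (aromatic): no H
  1 × N (aromatic): no H
  1 × O: 1 H
  Total hydrogens = 9.

9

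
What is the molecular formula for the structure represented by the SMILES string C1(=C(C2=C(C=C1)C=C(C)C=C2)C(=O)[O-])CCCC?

Heavy atoms from the SMILES: 16 C, 2 O.
Implicit hydrogens by atom environment:
  5 × C (aromatic): 1 H each → 5
  5 × C (aromatic): no H
  3 × C: 2 H each → 6
  2 × C: 3 H each → 6
  1 × C: no H
  1 × O: no H
  1 × O (charge -1): no H
  Total hydrogens = 17.
Net charge -1.
Molecular formula: C16H17O2-

C16H17O2-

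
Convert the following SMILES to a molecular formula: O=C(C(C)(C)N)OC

C5H11NO2

Heavy atoms from the SMILES: 5 C, 1 N, 2 O.
Implicit hydrogens by atom environment:
  3 × C: 3 H each → 9
  2 × C: no H
  2 × O: no H
  1 × N: 2 H
  Total hydrogens = 11.
Molecular formula: C5H11NO2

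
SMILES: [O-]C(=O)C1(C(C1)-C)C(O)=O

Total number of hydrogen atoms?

7

Hydrogens are implicit in SMILES; fill each atom to its normal valence:
  3 × C: no H
  2 × O: no H
  1 × C: 3 H
  1 × C: 2 H
  1 × C: 1 H
  1 × O: 1 H
  1 × O (charge -1): no H
  Total hydrogens = 7.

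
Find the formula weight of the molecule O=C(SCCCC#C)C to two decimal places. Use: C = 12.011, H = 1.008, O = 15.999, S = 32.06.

142.22

Molecular formula: C7H10OS.
M = 7×12.011 + 10×1.008 + 1×15.999 + 1×32.06 = 142.22 g/mol.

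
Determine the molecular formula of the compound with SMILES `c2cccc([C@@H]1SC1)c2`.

C8H8S

Heavy atoms from the SMILES: 8 C, 1 S.
Implicit hydrogens by atom environment:
  5 × C (aromatic): 1 H each → 5
  1 × C: 2 H
  1 × C: 1 H
  1 × C (aromatic): no H
  1 × S: no H
  Total hydrogens = 8.
Molecular formula: C8H8S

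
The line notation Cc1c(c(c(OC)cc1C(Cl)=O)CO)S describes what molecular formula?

Heavy atoms from the SMILES: 10 C, 1 Cl, 3 O, 1 S.
Implicit hydrogens by atom environment:
  5 × C (aromatic): no H
  2 × C: 3 H each → 6
  2 × O: no H
  1 × C: 2 H
  1 × C (aromatic): 1 H
  1 × C: no H
  1 × Cl: no H
  1 × O: 1 H
  1 × S: 1 H
  Total hydrogens = 11.
Molecular formula: C10H11ClO3S

C10H11ClO3S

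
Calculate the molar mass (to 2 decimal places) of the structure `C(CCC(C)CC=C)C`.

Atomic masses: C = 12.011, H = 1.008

Molecular formula: C9H18.
M = 9×12.011 + 18×1.008 = 126.24 g/mol.

126.24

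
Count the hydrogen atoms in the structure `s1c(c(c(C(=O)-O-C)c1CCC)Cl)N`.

12

Hydrogens are implicit in SMILES; fill each atom to its normal valence:
  4 × C (aromatic): no H
  2 × C: 3 H each → 6
  2 × C: 2 H each → 4
  2 × O: no H
  1 × C: no H
  1 × Cl: no H
  1 × N: 2 H
  1 × S (aromatic): no H
  Total hydrogens = 12.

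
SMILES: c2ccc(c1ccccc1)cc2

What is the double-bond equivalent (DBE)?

Molecular formula from the SMILES: C12H10.
DoU = (2C + 2 + N − H − X)/2 = (2·12 + 2 + 0 − 10 − 0)/2 = 16/2 = 8.
(Structurally: 2 ring(s) + 6 π bond(s) = 8.)

8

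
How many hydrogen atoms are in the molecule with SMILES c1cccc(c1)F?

Hydrogens are implicit in SMILES; fill each atom to its normal valence:
  5 × C (aromatic): 1 H each → 5
  1 × C (aromatic): no H
  1 × F: no H
  Total hydrogens = 5.

5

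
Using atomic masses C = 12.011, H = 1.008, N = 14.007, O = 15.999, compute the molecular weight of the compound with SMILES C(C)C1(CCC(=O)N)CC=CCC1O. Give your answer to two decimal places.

Molecular formula: C11H19NO2.
M = 11×12.011 + 19×1.008 + 1×14.007 + 2×15.999 = 197.28 g/mol.

197.28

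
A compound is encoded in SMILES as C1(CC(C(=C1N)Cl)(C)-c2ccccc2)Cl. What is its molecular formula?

C12H13Cl2N

Heavy atoms from the SMILES: 12 C, 2 Cl, 1 N.
Implicit hydrogens by atom environment:
  5 × C (aromatic): 1 H each → 5
  3 × C: no H
  2 × Cl: no H
  1 × C: 3 H
  1 × C: 2 H
  1 × C: 1 H
  1 × C (aromatic): no H
  1 × N: 2 H
  Total hydrogens = 13.
Molecular formula: C12H13Cl2N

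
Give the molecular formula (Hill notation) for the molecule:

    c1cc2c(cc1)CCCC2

C10H12

Heavy atoms from the SMILES: 10 C.
Implicit hydrogens by atom environment:
  4 × C: 2 H each → 8
  4 × C (aromatic): 1 H each → 4
  2 × C (aromatic): no H
  Total hydrogens = 12.
Molecular formula: C10H12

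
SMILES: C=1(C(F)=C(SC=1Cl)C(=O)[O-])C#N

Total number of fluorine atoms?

1

The symbol for fluorine appears 1 time in the SMILES.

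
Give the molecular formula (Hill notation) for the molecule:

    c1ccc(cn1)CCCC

Heavy atoms from the SMILES: 9 C, 1 N.
Implicit hydrogens by atom environment:
  4 × C (aromatic): 1 H each → 4
  3 × C: 2 H each → 6
  1 × C: 3 H
  1 × C (aromatic): no H
  1 × N (aromatic): no H
  Total hydrogens = 13.
Molecular formula: C9H13N

C9H13N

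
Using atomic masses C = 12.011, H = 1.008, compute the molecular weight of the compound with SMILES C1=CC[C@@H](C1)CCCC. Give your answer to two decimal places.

Molecular formula: C9H16.
M = 9×12.011 + 16×1.008 = 124.23 g/mol.

124.23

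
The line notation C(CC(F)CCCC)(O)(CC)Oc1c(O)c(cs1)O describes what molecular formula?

Heavy atoms from the SMILES: 13 C, 1 F, 4 O, 1 S.
Implicit hydrogens by atom environment:
  5 × C: 2 H each → 10
  3 × C (aromatic): no H
  3 × O: 1 H each → 3
  2 × C: 3 H each → 6
  1 × C (aromatic): 1 H
  1 × C: 1 H
  1 × C: no H
  1 × F: no H
  1 × O: no H
  1 × S (aromatic): no H
  Total hydrogens = 21.
Molecular formula: C13H21FO4S

C13H21FO4S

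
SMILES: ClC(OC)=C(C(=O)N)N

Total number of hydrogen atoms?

7

Hydrogens are implicit in SMILES; fill each atom to its normal valence:
  3 × C: no H
  2 × N: 2 H each → 4
  2 × O: no H
  1 × C: 3 H
  1 × Cl: no H
  Total hydrogens = 7.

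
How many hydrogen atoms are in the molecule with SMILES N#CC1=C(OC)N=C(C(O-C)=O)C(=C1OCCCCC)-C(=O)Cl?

Hydrogens are implicit in SMILES; fill each atom to its normal valence:
  5 × C (aromatic): no H
  5 × O: no H
  4 × C: 2 H each → 8
  3 × C: 3 H each → 9
  3 × C: no H
  1 × Cl: no H
  1 × N (aromatic): no H
  1 × N: no H
  Total hydrogens = 17.

17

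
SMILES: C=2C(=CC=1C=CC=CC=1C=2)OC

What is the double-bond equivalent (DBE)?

7

Molecular formula from the SMILES: C11H10O.
DoU = (2C + 2 + N − H − X)/2 = (2·11 + 2 + 0 − 10 − 0)/2 = 14/2 = 7.
(Structurally: 2 ring(s) + 5 π bond(s) = 7.)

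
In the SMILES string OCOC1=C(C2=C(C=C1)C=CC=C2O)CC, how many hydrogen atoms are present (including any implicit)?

14

Hydrogens are implicit in SMILES; fill each atom to its normal valence:
  5 × C (aromatic): 1 H each → 5
  5 × C (aromatic): no H
  2 × C: 2 H each → 4
  2 × O: 1 H each → 2
  1 × C: 3 H
  1 × O: no H
  Total hydrogens = 14.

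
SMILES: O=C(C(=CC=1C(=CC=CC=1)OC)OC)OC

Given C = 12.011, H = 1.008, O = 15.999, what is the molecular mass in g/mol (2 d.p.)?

Molecular formula: C12H14O4.
M = 12×12.011 + 14×1.008 + 4×15.999 = 222.24 g/mol.

222.24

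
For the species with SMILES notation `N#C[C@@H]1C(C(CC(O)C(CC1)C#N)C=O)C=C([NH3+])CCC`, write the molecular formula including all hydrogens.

C16H24N3O2+

Heavy atoms from the SMILES: 16 C, 3 N, 2 O.
Implicit hydrogens by atom environment:
  7 × C: 1 H each → 7
  5 × C: 2 H each → 10
  3 × C: no H
  2 × N: no H
  1 × C: 3 H
  1 × N (charge +1): 3 H
  1 × O: 1 H
  1 × O: no H
  Total hydrogens = 24.
Net charge +1.
Molecular formula: C16H24N3O2+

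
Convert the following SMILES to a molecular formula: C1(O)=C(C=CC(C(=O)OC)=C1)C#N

Heavy atoms from the SMILES: 9 C, 1 N, 3 O.
Implicit hydrogens by atom environment:
  3 × C (aromatic): 1 H each → 3
  3 × C (aromatic): no H
  2 × C: no H
  2 × O: no H
  1 × C: 3 H
  1 × N: no H
  1 × O: 1 H
  Total hydrogens = 7.
Molecular formula: C9H7NO3

C9H7NO3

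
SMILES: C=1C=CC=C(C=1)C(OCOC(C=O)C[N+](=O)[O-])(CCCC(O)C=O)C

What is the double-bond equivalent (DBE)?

Molecular formula from the SMILES: C17H23NO7.
DoU = (2C + 2 + N − H − X)/2 = (2·17 + 2 + 1 − 23 − 0)/2 = 14/2 = 7.
(Structurally: 1 ring(s) + 6 π bond(s) = 7.)

7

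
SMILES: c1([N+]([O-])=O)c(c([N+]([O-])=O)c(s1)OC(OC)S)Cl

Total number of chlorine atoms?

The symbol for chlorine appears 1 time in the SMILES.

1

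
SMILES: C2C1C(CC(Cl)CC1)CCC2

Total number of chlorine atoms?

1

The symbol for chlorine appears 1 time in the SMILES.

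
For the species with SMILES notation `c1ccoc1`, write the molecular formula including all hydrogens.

C4H4O

Heavy atoms from the SMILES: 4 C, 1 O.
Implicit hydrogens by atom environment:
  4 × C (aromatic): 1 H each → 4
  1 × O (aromatic): no H
  Total hydrogens = 4.
Molecular formula: C4H4O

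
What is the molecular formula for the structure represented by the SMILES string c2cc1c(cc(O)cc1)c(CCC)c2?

C13H14O

Heavy atoms from the SMILES: 13 C, 1 O.
Implicit hydrogens by atom environment:
  6 × C (aromatic): 1 H each → 6
  4 × C (aromatic): no H
  2 × C: 2 H each → 4
  1 × C: 3 H
  1 × O: 1 H
  Total hydrogens = 14.
Molecular formula: C13H14O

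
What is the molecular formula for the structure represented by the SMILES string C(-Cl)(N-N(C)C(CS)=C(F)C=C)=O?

C7H10ClFN2OS

Heavy atoms from the SMILES: 7 C, 1 Cl, 1 F, 2 N, 1 O, 1 S.
Implicit hydrogens by atom environment:
  3 × C: no H
  2 × C: 2 H each → 4
  1 × C: 3 H
  1 × C: 1 H
  1 × Cl: no H
  1 × F: no H
  1 × N: 1 H
  1 × N: no H
  1 × O: no H
  1 × S: 1 H
  Total hydrogens = 10.
Molecular formula: C7H10ClFN2OS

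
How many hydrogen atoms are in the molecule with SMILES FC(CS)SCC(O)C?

11

Hydrogens are implicit in SMILES; fill each atom to its normal valence:
  2 × C: 2 H each → 4
  2 × C: 1 H each → 2
  1 × C: 3 H
  1 × F: no H
  1 × O: 1 H
  1 × S: 1 H
  1 × S: no H
  Total hydrogens = 11.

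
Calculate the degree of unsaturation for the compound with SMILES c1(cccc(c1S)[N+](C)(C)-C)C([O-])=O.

Molecular formula from the SMILES: C10H13NO2S.
DoU = (2C + 2 + N − H − X)/2 = (2·10 + 2 + 1 − 13 − 0)/2 = 10/2 = 5.
(Structurally: 1 ring(s) + 4 π bond(s) = 5.)

5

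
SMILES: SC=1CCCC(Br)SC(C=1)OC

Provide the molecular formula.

Heavy atoms from the SMILES: 1 Br, 8 C, 1 O, 2 S.
Implicit hydrogens by atom environment:
  3 × C: 2 H each → 6
  3 × C: 1 H each → 3
  1 × Br: no H
  1 × C: 3 H
  1 × C: no H
  1 × O: no H
  1 × S: 1 H
  1 × S: no H
  Total hydrogens = 13.
Molecular formula: C8H13BrOS2

C8H13BrOS2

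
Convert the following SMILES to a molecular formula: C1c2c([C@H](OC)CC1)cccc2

Heavy atoms from the SMILES: 11 C, 1 O.
Implicit hydrogens by atom environment:
  4 × C (aromatic): 1 H each → 4
  3 × C: 2 H each → 6
  2 × C (aromatic): no H
  1 × C: 3 H
  1 × C: 1 H
  1 × O: no H
  Total hydrogens = 14.
Molecular formula: C11H14O

C11H14O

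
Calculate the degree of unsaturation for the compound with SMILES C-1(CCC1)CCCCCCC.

Molecular formula from the SMILES: C11H22.
DoU = (2C + 2 + N − H − X)/2 = (2·11 + 2 + 0 − 22 − 0)/2 = 2/2 = 1.
(Structurally: 1 ring(s) + 0 π bond(s) = 1.)

1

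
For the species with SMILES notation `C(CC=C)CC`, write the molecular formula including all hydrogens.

C6H12

Heavy atoms from the SMILES: 6 C.
Implicit hydrogens by atom environment:
  4 × C: 2 H each → 8
  1 × C: 3 H
  1 × C: 1 H
  Total hydrogens = 12.
Molecular formula: C6H12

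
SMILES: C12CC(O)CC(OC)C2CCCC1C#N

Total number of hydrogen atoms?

19

Hydrogens are implicit in SMILES; fill each atom to its normal valence:
  5 × C: 2 H each → 10
  5 × C: 1 H each → 5
  1 × C: 3 H
  1 × C: no H
  1 × N: no H
  1 × O: 1 H
  1 × O: no H
  Total hydrogens = 19.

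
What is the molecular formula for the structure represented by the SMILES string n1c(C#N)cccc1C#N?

Heavy atoms from the SMILES: 7 C, 3 N.
Implicit hydrogens by atom environment:
  3 × C (aromatic): 1 H each → 3
  2 × C (aromatic): no H
  2 × C: no H
  2 × N: no H
  1 × N (aromatic): no H
  Total hydrogens = 3.
Molecular formula: C7H3N3

C7H3N3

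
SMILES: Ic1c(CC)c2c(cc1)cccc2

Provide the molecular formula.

Heavy atoms from the SMILES: 12 C, 1 I.
Implicit hydrogens by atom environment:
  6 × C (aromatic): 1 H each → 6
  4 × C (aromatic): no H
  1 × C: 3 H
  1 × C: 2 H
  1 × I: no H
  Total hydrogens = 11.
Molecular formula: C12H11I

C12H11I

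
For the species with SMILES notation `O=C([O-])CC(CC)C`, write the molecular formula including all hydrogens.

Heavy atoms from the SMILES: 6 C, 2 O.
Implicit hydrogens by atom environment:
  2 × C: 3 H each → 6
  2 × C: 2 H each → 4
  1 × C: 1 H
  1 × C: no H
  1 × O: no H
  1 × O (charge -1): no H
  Total hydrogens = 11.
Net charge -1.
Molecular formula: C6H11O2-

C6H11O2-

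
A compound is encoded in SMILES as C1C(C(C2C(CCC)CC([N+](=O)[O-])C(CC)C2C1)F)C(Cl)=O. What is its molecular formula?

Heavy atoms from the SMILES: 16 C, 1 Cl, 1 F, 1 N, 3 O.
Implicit hydrogens by atom environment:
  7 × C: 1 H each → 7
  6 × C: 2 H each → 12
  2 × C: 3 H each → 6
  2 × O: no H
  1 × C: no H
  1 × Cl: no H
  1 × F: no H
  1 × N (charge +1): no H
  1 × O (charge -1): no H
  Total hydrogens = 25.
Molecular formula: C16H25ClFNO3

C16H25ClFNO3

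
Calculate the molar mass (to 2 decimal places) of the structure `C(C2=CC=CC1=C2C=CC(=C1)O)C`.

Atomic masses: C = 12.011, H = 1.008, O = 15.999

Molecular formula: C12H12O.
M = 12×12.011 + 12×1.008 + 1×15.999 = 172.23 g/mol.

172.23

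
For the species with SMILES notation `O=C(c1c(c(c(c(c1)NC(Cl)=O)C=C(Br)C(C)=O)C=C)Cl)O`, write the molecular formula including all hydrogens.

C14H10BrCl2NO4

Heavy atoms from the SMILES: 1 Br, 14 C, 2 Cl, 1 N, 4 O.
Implicit hydrogens by atom environment:
  5 × C (aromatic): no H
  4 × C: no H
  3 × O: no H
  2 × C: 1 H each → 2
  2 × Cl: no H
  1 × Br: no H
  1 × C: 3 H
  1 × C: 2 H
  1 × C (aromatic): 1 H
  1 × N: 1 H
  1 × O: 1 H
  Total hydrogens = 10.
Molecular formula: C14H10BrCl2NO4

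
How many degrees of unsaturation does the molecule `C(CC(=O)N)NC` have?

1

Molecular formula from the SMILES: C4H10N2O.
DoU = (2C + 2 + N − H − X)/2 = (2·4 + 2 + 2 − 10 − 0)/2 = 2/2 = 1.
(Structurally: 0 ring(s) + 1 π bond(s) = 1.)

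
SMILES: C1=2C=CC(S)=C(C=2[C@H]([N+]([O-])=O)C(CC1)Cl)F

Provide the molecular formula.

C10H9ClFNO2S

Heavy atoms from the SMILES: 10 C, 1 Cl, 1 F, 1 N, 2 O, 1 S.
Implicit hydrogens by atom environment:
  4 × C (aromatic): no H
  2 × C: 2 H each → 4
  2 × C (aromatic): 1 H each → 2
  2 × C: 1 H each → 2
  1 × Cl: no H
  1 × F: no H
  1 × N (charge +1): no H
  1 × O: no H
  1 × O (charge -1): no H
  1 × S: 1 H
  Total hydrogens = 9.
Molecular formula: C10H9ClFNO2S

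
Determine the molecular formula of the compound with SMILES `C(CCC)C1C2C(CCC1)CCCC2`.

C14H26

Heavy atoms from the SMILES: 14 C.
Implicit hydrogens by atom environment:
  10 × C: 2 H each → 20
  3 × C: 1 H each → 3
  1 × C: 3 H
  Total hydrogens = 26.
Molecular formula: C14H26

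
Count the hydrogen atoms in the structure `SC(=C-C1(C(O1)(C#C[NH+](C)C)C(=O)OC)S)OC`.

Hydrogens are implicit in SMILES; fill each atom to its normal valence:
  6 × C: no H
  4 × C: 3 H each → 12
  4 × O: no H
  2 × S: 1 H each → 2
  1 × C: 1 H
  1 × N (charge +1): 1 H
  Total hydrogens = 16.

16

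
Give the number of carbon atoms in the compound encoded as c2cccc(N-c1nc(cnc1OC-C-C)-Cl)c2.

13

The symbol for carbon appears 13 times in the SMILES. Lowercase c denotes aromatic carbon and counts toward C.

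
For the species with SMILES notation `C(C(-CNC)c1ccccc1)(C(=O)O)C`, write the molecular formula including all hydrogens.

Heavy atoms from the SMILES: 12 C, 1 N, 2 O.
Implicit hydrogens by atom environment:
  5 × C (aromatic): 1 H each → 5
  2 × C: 3 H each → 6
  2 × C: 1 H each → 2
  1 × C: 2 H
  1 × C (aromatic): no H
  1 × C: no H
  1 × N: 1 H
  1 × O: 1 H
  1 × O: no H
  Total hydrogens = 17.
Molecular formula: C12H17NO2

C12H17NO2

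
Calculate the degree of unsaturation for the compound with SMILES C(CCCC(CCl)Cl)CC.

Molecular formula from the SMILES: C8H16Cl2.
DoU = (2C + 2 + N − H − X)/2 = (2·8 + 2 + 0 − 16 − 2)/2 = 0/2 = 0.
(Structurally: 0 ring(s) + 0 π bond(s) = 0.)

0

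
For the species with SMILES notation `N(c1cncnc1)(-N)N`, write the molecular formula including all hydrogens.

Heavy atoms from the SMILES: 4 C, 5 N.
Implicit hydrogens by atom environment:
  3 × C (aromatic): 1 H each → 3
  2 × N: 2 H each → 4
  2 × N (aromatic): no H
  1 × C (aromatic): no H
  1 × N: no H
  Total hydrogens = 7.
Molecular formula: C4H7N5

C4H7N5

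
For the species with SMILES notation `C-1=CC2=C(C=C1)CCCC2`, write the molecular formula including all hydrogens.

C10H12

Heavy atoms from the SMILES: 10 C.
Implicit hydrogens by atom environment:
  4 × C: 2 H each → 8
  4 × C (aromatic): 1 H each → 4
  2 × C (aromatic): no H
  Total hydrogens = 12.
Molecular formula: C10H12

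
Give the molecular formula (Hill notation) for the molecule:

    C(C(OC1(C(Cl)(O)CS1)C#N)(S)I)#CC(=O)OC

Heavy atoms from the SMILES: 9 C, 1 Cl, 1 I, 1 N, 4 O, 2 S.
Implicit hydrogens by atom environment:
  7 × C: no H
  3 × O: no H
  1 × C: 3 H
  1 × C: 2 H
  1 × Cl: no H
  1 × I: no H
  1 × N: no H
  1 × O: 1 H
  1 × S: 1 H
  1 × S: no H
  Total hydrogens = 7.
Molecular formula: C9H7ClINO4S2

C9H7ClINO4S2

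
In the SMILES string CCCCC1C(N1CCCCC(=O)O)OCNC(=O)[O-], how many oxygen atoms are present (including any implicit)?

5

The symbol for oxygen appears 5 times in the SMILES.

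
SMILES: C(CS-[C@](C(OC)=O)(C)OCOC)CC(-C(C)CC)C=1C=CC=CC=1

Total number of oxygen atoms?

4

The symbol for oxygen appears 4 times in the SMILES.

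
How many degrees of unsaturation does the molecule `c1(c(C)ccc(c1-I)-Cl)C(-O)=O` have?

5

Molecular formula from the SMILES: C8H6ClIO2.
DoU = (2C + 2 + N − H − X)/2 = (2·8 + 2 + 0 − 6 − 2)/2 = 10/2 = 5.
(Structurally: 1 ring(s) + 4 π bond(s) = 5.)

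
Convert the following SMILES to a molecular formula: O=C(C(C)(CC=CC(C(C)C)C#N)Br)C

Heavy atoms from the SMILES: 1 Br, 12 C, 1 N, 1 O.
Implicit hydrogens by atom environment:
  4 × C: 3 H each → 12
  4 × C: 1 H each → 4
  3 × C: no H
  1 × Br: no H
  1 × C: 2 H
  1 × N: no H
  1 × O: no H
  Total hydrogens = 18.
Molecular formula: C12H18BrNO

C12H18BrNO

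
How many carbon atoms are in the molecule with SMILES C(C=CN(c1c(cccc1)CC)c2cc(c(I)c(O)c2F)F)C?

18

The symbol for carbon appears 18 times in the SMILES. Lowercase c denotes aromatic carbon and counts toward C.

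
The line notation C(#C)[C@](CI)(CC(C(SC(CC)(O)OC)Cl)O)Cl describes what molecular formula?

C11H17Cl2IO3S

Heavy atoms from the SMILES: 11 C, 2 Cl, 1 I, 3 O, 1 S.
Implicit hydrogens by atom environment:
  3 × C: 2 H each → 6
  3 × C: 1 H each → 3
  3 × C: no H
  2 × C: 3 H each → 6
  2 × Cl: no H
  2 × O: 1 H each → 2
  1 × I: no H
  1 × O: no H
  1 × S: no H
  Total hydrogens = 17.
Molecular formula: C11H17Cl2IO3S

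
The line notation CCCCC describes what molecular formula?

Heavy atoms from the SMILES: 5 C.
Implicit hydrogens by atom environment:
  3 × C: 2 H each → 6
  2 × C: 3 H each → 6
  Total hydrogens = 12.
Molecular formula: C5H12

C5H12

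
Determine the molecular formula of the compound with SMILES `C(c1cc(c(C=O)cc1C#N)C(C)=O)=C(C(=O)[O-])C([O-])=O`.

Heavy atoms from the SMILES: 14 C, 1 N, 6 O.
Implicit hydrogens by atom environment:
  5 × C: no H
  4 × C (aromatic): no H
  4 × O: no H
  2 × C (aromatic): 1 H each → 2
  2 × C: 1 H each → 2
  2 × O (charge -1): no H
  1 × C: 3 H
  1 × N: no H
  Total hydrogens = 7.
Net charge -2.
Molecular formula: [C14H7NO6]2-

[C14H7NO6]2-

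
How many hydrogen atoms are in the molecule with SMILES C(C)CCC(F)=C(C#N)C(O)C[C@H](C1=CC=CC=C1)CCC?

26

Hydrogens are implicit in SMILES; fill each atom to its normal valence:
  6 × C: 2 H each → 12
  5 × C (aromatic): 1 H each → 5
  3 × C: no H
  2 × C: 3 H each → 6
  2 × C: 1 H each → 2
  1 × C (aromatic): no H
  1 × F: no H
  1 × N: no H
  1 × O: 1 H
  Total hydrogens = 26.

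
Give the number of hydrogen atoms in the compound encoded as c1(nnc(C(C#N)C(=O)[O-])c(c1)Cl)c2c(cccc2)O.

Hydrogens are implicit in SMILES; fill each atom to its normal valence:
  5 × C (aromatic): 1 H each → 5
  5 × C (aromatic): no H
  2 × C: no H
  2 × N (aromatic): no H
  1 × C: 1 H
  1 × Cl: no H
  1 × N: no H
  1 × O: 1 H
  1 × O: no H
  1 × O (charge -1): no H
  Total hydrogens = 7.

7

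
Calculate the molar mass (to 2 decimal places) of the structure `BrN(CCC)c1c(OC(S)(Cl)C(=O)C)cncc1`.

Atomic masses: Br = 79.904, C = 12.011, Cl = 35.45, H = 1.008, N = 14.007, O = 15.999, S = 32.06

353.66

Molecular formula: C11H14BrClN2O2S.
M = 1×79.904 + 11×12.011 + 1×35.45 + 14×1.008 + 2×14.007 + 2×15.999 + 1×32.06 = 353.66 g/mol.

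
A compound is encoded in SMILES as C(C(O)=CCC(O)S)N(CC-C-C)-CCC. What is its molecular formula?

Heavy atoms from the SMILES: 12 C, 1 N, 2 O, 1 S.
Implicit hydrogens by atom environment:
  7 × C: 2 H each → 14
  2 × C: 3 H each → 6
  2 × C: 1 H each → 2
  2 × O: 1 H each → 2
  1 × C: no H
  1 × N: no H
  1 × S: 1 H
  Total hydrogens = 25.
Molecular formula: C12H25NO2S

C12H25NO2S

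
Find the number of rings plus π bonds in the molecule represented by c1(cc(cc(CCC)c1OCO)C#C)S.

Molecular formula from the SMILES: C12H14O2S.
DoU = (2C + 2 + N − H − X)/2 = (2·12 + 2 + 0 − 14 − 0)/2 = 12/2 = 6.
(Structurally: 1 ring(s) + 5 π bond(s) = 6.)

6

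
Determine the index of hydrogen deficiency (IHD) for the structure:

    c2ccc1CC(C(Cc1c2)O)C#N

7

Molecular formula from the SMILES: C11H11NO.
DoU = (2C + 2 + N − H − X)/2 = (2·11 + 2 + 1 − 11 − 0)/2 = 14/2 = 7.
(Structurally: 2 ring(s) + 5 π bond(s) = 7.)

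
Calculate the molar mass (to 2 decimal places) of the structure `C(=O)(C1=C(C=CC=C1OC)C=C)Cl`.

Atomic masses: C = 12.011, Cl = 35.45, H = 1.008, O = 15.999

196.63

Molecular formula: C10H9ClO2.
M = 10×12.011 + 1×35.45 + 9×1.008 + 2×15.999 = 196.63 g/mol.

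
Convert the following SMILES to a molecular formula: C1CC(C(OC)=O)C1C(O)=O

Heavy atoms from the SMILES: 7 C, 4 O.
Implicit hydrogens by atom environment:
  3 × O: no H
  2 × C: 2 H each → 4
  2 × C: 1 H each → 2
  2 × C: no H
  1 × C: 3 H
  1 × O: 1 H
  Total hydrogens = 10.
Molecular formula: C7H10O4

C7H10O4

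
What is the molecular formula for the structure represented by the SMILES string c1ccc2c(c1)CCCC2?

Heavy atoms from the SMILES: 10 C.
Implicit hydrogens by atom environment:
  4 × C: 2 H each → 8
  4 × C (aromatic): 1 H each → 4
  2 × C (aromatic): no H
  Total hydrogens = 12.
Molecular formula: C10H12

C10H12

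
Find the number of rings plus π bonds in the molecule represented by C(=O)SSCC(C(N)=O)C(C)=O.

Molecular formula from the SMILES: C6H9NO3S2.
DoU = (2C + 2 + N − H − X)/2 = (2·6 + 2 + 1 − 9 − 0)/2 = 6/2 = 3.
(Structurally: 0 ring(s) + 3 π bond(s) = 3.)

3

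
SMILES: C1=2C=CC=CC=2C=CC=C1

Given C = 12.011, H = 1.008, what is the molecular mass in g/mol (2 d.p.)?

128.17

Molecular formula: C10H8.
M = 10×12.011 + 8×1.008 = 128.17 g/mol.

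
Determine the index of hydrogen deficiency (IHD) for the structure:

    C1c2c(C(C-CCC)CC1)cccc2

Molecular formula from the SMILES: C14H20.
DoU = (2C + 2 + N − H − X)/2 = (2·14 + 2 + 0 − 20 − 0)/2 = 10/2 = 5.
(Structurally: 2 ring(s) + 3 π bond(s) = 5.)

5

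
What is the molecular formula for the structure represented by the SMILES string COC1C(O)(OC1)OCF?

Heavy atoms from the SMILES: 5 C, 1 F, 4 O.
Implicit hydrogens by atom environment:
  3 × O: no H
  2 × C: 2 H each → 4
  1 × C: 3 H
  1 × C: 1 H
  1 × C: no H
  1 × F: no H
  1 × O: 1 H
  Total hydrogens = 9.
Molecular formula: C5H9FO4

C5H9FO4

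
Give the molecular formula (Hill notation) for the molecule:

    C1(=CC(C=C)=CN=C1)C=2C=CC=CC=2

C13H11N

Heavy atoms from the SMILES: 13 C, 1 N.
Implicit hydrogens by atom environment:
  8 × C (aromatic): 1 H each → 8
  3 × C (aromatic): no H
  1 × C: 2 H
  1 × C: 1 H
  1 × N (aromatic): no H
  Total hydrogens = 11.
Molecular formula: C13H11N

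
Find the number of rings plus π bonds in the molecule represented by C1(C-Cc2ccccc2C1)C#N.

Molecular formula from the SMILES: C11H11N.
DoU = (2C + 2 + N − H − X)/2 = (2·11 + 2 + 1 − 11 − 0)/2 = 14/2 = 7.
(Structurally: 2 ring(s) + 5 π bond(s) = 7.)

7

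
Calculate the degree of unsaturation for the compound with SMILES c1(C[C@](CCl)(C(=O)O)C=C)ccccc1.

6

Molecular formula from the SMILES: C12H13ClO2.
DoU = (2C + 2 + N − H − X)/2 = (2·12 + 2 + 0 − 13 − 1)/2 = 12/2 = 6.
(Structurally: 1 ring(s) + 5 π bond(s) = 6.)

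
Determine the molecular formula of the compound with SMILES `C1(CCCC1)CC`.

C7H14

Heavy atoms from the SMILES: 7 C.
Implicit hydrogens by atom environment:
  5 × C: 2 H each → 10
  1 × C: 3 H
  1 × C: 1 H
  Total hydrogens = 14.
Molecular formula: C7H14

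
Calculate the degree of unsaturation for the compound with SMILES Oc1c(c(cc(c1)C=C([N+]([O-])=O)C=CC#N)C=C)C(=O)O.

Molecular formula from the SMILES: C14H10N2O5.
DoU = (2C + 2 + N − H − X)/2 = (2·14 + 2 + 2 − 10 − 0)/2 = 22/2 = 11.
(Structurally: 1 ring(s) + 10 π bond(s) = 11.)

11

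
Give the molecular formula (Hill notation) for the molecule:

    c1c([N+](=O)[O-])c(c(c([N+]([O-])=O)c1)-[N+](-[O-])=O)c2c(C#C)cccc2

Heavy atoms from the SMILES: 14 C, 3 N, 6 O.
Implicit hydrogens by atom environment:
  6 × C (aromatic): 1 H each → 6
  6 × C (aromatic): no H
  3 × N (charge +1): no H
  3 × O: no H
  3 × O (charge -1): no H
  1 × C: 1 H
  1 × C: no H
  Total hydrogens = 7.
Molecular formula: C14H7N3O6

C14H7N3O6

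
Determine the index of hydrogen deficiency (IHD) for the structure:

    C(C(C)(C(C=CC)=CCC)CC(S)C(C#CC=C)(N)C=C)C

6

Molecular formula from the SMILES: C20H31NS.
DoU = (2C + 2 + N − H − X)/2 = (2·20 + 2 + 1 − 31 − 0)/2 = 12/2 = 6.
(Structurally: 0 ring(s) + 6 π bond(s) = 6.)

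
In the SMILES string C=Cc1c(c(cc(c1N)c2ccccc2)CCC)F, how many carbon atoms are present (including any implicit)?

The symbol for carbon appears 17 times in the SMILES. Lowercase c denotes aromatic carbon and counts toward C.

17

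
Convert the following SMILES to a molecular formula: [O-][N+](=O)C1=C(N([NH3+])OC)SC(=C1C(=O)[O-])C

C7H9N3O5S

Heavy atoms from the SMILES: 7 C, 3 N, 5 O, 1 S.
Implicit hydrogens by atom environment:
  4 × C (aromatic): no H
  3 × O: no H
  2 × C: 3 H each → 6
  2 × O (charge -1): no H
  1 × C: no H
  1 × N (charge +1): 3 H
  1 × N: no H
  1 × N (charge +1): no H
  1 × S (aromatic): no H
  Total hydrogens = 9.
Molecular formula: C7H9N3O5S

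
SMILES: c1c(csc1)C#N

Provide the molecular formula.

Heavy atoms from the SMILES: 5 C, 1 N, 1 S.
Implicit hydrogens by atom environment:
  3 × C (aromatic): 1 H each → 3
  1 × C (aromatic): no H
  1 × C: no H
  1 × N: no H
  1 × S (aromatic): no H
  Total hydrogens = 3.
Molecular formula: C5H3NS

C5H3NS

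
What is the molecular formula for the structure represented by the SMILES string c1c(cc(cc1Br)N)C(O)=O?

C7H6BrNO2

Heavy atoms from the SMILES: 1 Br, 7 C, 1 N, 2 O.
Implicit hydrogens by atom environment:
  3 × C (aromatic): 1 H each → 3
  3 × C (aromatic): no H
  1 × Br: no H
  1 × C: no H
  1 × N: 2 H
  1 × O: 1 H
  1 × O: no H
  Total hydrogens = 6.
Molecular formula: C7H6BrNO2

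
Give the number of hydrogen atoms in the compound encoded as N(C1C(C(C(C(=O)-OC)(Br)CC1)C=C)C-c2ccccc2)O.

Hydrogens are implicit in SMILES; fill each atom to its normal valence:
  5 × C (aromatic): 1 H each → 5
  4 × C: 2 H each → 8
  4 × C: 1 H each → 4
  2 × C: no H
  2 × O: no H
  1 × Br: no H
  1 × C: 3 H
  1 × C (aromatic): no H
  1 × N: 1 H
  1 × O: 1 H
  Total hydrogens = 22.

22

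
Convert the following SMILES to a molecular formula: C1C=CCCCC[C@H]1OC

C9H16O

Heavy atoms from the SMILES: 9 C, 1 O.
Implicit hydrogens by atom environment:
  5 × C: 2 H each → 10
  3 × C: 1 H each → 3
  1 × C: 3 H
  1 × O: no H
  Total hydrogens = 16.
Molecular formula: C9H16O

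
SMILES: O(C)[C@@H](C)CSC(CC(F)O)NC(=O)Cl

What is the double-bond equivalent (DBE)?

Molecular formula from the SMILES: C8H15ClFNO3S.
DoU = (2C + 2 + N − H − X)/2 = (2·8 + 2 + 1 − 15 − 2)/2 = 2/2 = 1.
(Structurally: 0 ring(s) + 1 π bond(s) = 1.)

1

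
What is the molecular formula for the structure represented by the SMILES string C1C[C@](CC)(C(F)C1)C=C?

Heavy atoms from the SMILES: 9 C, 1 F.
Implicit hydrogens by atom environment:
  5 × C: 2 H each → 10
  2 × C: 1 H each → 2
  1 × C: 3 H
  1 × C: no H
  1 × F: no H
  Total hydrogens = 15.
Molecular formula: C9H15F

C9H15F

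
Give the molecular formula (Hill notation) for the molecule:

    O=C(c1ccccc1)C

C8H8O

Heavy atoms from the SMILES: 8 C, 1 O.
Implicit hydrogens by atom environment:
  5 × C (aromatic): 1 H each → 5
  1 × C: 3 H
  1 × C (aromatic): no H
  1 × C: no H
  1 × O: no H
  Total hydrogens = 8.
Molecular formula: C8H8O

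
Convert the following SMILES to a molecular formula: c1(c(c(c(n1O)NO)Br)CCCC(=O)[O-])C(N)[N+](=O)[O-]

C9H12BrN4O6-

Heavy atoms from the SMILES: 1 Br, 9 C, 4 N, 6 O.
Implicit hydrogens by atom environment:
  4 × C (aromatic): no H
  3 × C: 2 H each → 6
  2 × O: 1 H each → 2
  2 × O: no H
  2 × O (charge -1): no H
  1 × Br: no H
  1 × C: 1 H
  1 × C: no H
  1 × N: 2 H
  1 × N: 1 H
  1 × N (aromatic): no H
  1 × N (charge +1): no H
  Total hydrogens = 12.
Net charge -1.
Molecular formula: C9H12BrN4O6-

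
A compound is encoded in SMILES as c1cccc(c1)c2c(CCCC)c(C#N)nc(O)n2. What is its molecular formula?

C15H15N3O

Heavy atoms from the SMILES: 15 C, 3 N, 1 O.
Implicit hydrogens by atom environment:
  5 × C (aromatic): 1 H each → 5
  5 × C (aromatic): no H
  3 × C: 2 H each → 6
  2 × N (aromatic): no H
  1 × C: 3 H
  1 × C: no H
  1 × N: no H
  1 × O: 1 H
  Total hydrogens = 15.
Molecular formula: C15H15N3O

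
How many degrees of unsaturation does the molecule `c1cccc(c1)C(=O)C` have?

Molecular formula from the SMILES: C8H8O.
DoU = (2C + 2 + N − H − X)/2 = (2·8 + 2 + 0 − 8 − 0)/2 = 10/2 = 5.
(Structurally: 1 ring(s) + 4 π bond(s) = 5.)

5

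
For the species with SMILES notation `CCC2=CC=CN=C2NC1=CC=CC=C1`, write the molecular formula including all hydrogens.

Heavy atoms from the SMILES: 13 C, 2 N.
Implicit hydrogens by atom environment:
  8 × C (aromatic): 1 H each → 8
  3 × C (aromatic): no H
  1 × C: 3 H
  1 × C: 2 H
  1 × N: 1 H
  1 × N (aromatic): no H
  Total hydrogens = 14.
Molecular formula: C13H14N2

C13H14N2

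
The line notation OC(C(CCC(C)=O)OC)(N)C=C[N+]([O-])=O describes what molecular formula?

Heavy atoms from the SMILES: 9 C, 2 N, 5 O.
Implicit hydrogens by atom environment:
  3 × C: 1 H each → 3
  3 × O: no H
  2 × C: 3 H each → 6
  2 × C: 2 H each → 4
  2 × C: no H
  1 × N: 2 H
  1 × N (charge +1): no H
  1 × O: 1 H
  1 × O (charge -1): no H
  Total hydrogens = 16.
Molecular formula: C9H16N2O5

C9H16N2O5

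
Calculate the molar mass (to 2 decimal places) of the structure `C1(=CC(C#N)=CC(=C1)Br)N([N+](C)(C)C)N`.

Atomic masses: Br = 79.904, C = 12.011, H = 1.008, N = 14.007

270.15

Molecular formula: C10H14BrN4+.
M = 1×79.904 + 10×12.011 + 14×1.008 + 4×14.007 = 270.15 g/mol.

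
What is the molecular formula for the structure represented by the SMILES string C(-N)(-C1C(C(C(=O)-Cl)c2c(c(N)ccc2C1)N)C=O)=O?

C13H14ClN3O3

Heavy atoms from the SMILES: 13 C, 1 Cl, 3 N, 3 O.
Implicit hydrogens by atom environment:
  4 × C: 1 H each → 4
  4 × C (aromatic): no H
  3 × N: 2 H each → 6
  3 × O: no H
  2 × C (aromatic): 1 H each → 2
  2 × C: no H
  1 × C: 2 H
  1 × Cl: no H
  Total hydrogens = 14.
Molecular formula: C13H14ClN3O3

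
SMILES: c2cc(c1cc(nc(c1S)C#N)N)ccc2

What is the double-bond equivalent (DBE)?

Molecular formula from the SMILES: C12H9N3S.
DoU = (2C + 2 + N − H − X)/2 = (2·12 + 2 + 3 − 9 − 0)/2 = 20/2 = 10.
(Structurally: 2 ring(s) + 8 π bond(s) = 10.)

10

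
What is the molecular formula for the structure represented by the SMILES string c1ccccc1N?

Heavy atoms from the SMILES: 6 C, 1 N.
Implicit hydrogens by atom environment:
  5 × C (aromatic): 1 H each → 5
  1 × C (aromatic): no H
  1 × N: 2 H
  Total hydrogens = 7.
Molecular formula: C6H7N

C6H7N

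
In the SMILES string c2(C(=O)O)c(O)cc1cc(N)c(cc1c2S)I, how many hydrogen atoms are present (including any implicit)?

8

Hydrogens are implicit in SMILES; fill each atom to its normal valence:
  7 × C (aromatic): no H
  3 × C (aromatic): 1 H each → 3
  2 × O: 1 H each → 2
  1 × C: no H
  1 × I: no H
  1 × N: 2 H
  1 × O: no H
  1 × S: 1 H
  Total hydrogens = 8.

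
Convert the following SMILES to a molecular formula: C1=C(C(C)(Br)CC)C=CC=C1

Heavy atoms from the SMILES: 1 Br, 10 C.
Implicit hydrogens by atom environment:
  5 × C (aromatic): 1 H each → 5
  2 × C: 3 H each → 6
  1 × Br: no H
  1 × C: 2 H
  1 × C: no H
  1 × C (aromatic): no H
  Total hydrogens = 13.
Molecular formula: C10H13Br

C10H13Br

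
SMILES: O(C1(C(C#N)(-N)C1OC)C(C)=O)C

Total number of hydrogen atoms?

Hydrogens are implicit in SMILES; fill each atom to its normal valence:
  4 × C: no H
  3 × C: 3 H each → 9
  3 × O: no H
  1 × C: 1 H
  1 × N: 2 H
  1 × N: no H
  Total hydrogens = 12.

12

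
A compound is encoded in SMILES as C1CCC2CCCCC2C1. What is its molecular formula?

Heavy atoms from the SMILES: 10 C.
Implicit hydrogens by atom environment:
  8 × C: 2 H each → 16
  2 × C: 1 H each → 2
  Total hydrogens = 18.
Molecular formula: C10H18

C10H18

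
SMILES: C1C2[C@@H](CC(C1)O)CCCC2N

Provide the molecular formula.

Heavy atoms from the SMILES: 10 C, 1 N, 1 O.
Implicit hydrogens by atom environment:
  6 × C: 2 H each → 12
  4 × C: 1 H each → 4
  1 × N: 2 H
  1 × O: 1 H
  Total hydrogens = 19.
Molecular formula: C10H19NO

C10H19NO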